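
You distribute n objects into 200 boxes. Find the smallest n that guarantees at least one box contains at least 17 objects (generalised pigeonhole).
n = (17 − 1)·200 + 1 = 3201

By the generalised pigeonhole principle, to guarantee some box contains ≥ r objects we need more than (r − 1) · k objects total. Threshold: n = (r − 1) · k + 1. With r = 17 and k = 200: n = 16 · 200 + 1 = 3200 + 1 = 3201. For n = 3200 = 16 · 200, we can put exactly 16 objects in every box, avoiding 17 in any single one — so 3201 is tight.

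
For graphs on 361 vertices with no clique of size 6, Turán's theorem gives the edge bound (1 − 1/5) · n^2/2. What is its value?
Turán density bound = (4/5) · 361^2/2 = 260642/5 ≈ 52128.4

Turán's theorem: ex(n, K_{r+1}) is achieved by the complete r-partite Turán graph T(n, r) with parts as balanced as possible, and is at most (1 − 1/r) · n^2/2. For r = 5, n = 361: the density bound is (4/5) · 130321/2 = 260642/5 ≈ 52128.4. The integer-valued extremum is e(T(361, 5)) = 52128, which is strictly less than the density bound 260642/5 since 5 ∤ 361 (the parts of T(361, 5) cannot all be equal).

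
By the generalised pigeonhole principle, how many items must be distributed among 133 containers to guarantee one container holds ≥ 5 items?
n = (5 − 1)·133 + 1 = 533

By the generalised pigeonhole principle, to guarantee some box contains ≥ r objects we need more than (r − 1) · k objects total. Threshold: n = (r − 1) · k + 1. With r = 5 and k = 133: n = 4 · 133 + 1 = 532 + 1 = 533. For n = 532 = 4 · 133, we can put exactly 4 objects in every box, avoiding 5 in any single one — so 533 is tight.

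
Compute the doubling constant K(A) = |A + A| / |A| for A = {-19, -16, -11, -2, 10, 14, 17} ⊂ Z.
K = |A + A| / |A| = 27/7

Enumerate A + A = {a + b : a, b ∈ A}. With |A| = 7, there are |A|^2 = 49 ordered sum pairs; collecting distinct values, A + A = {-38, -35, -32, -30, -27, -22, -21, -18, -13, -9, -6, -5, -4, -2, -1, 1, 3, 6, 8, 12, 15, 20, 24, 27, 28, 31, 34}, so |A + A| = 27. Thus K = 27/7. For comparison, the minimum possible |A + A| over all 7-element sets is 2·7 − 1 = 13 (so min K = 13/7), attained only by arithmetic progressions.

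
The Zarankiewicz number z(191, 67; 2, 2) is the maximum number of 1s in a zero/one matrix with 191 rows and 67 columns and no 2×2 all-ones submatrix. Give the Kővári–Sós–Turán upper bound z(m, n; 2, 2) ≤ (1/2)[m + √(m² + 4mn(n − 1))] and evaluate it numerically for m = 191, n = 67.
z(191, 67; 2, 2) ≤ (1/2)[191 + √(191² + 4·191·67·66)] = (1/2)[191 + √3414889] = 1019.4709

Kővári–Sós–Turán: let r_1, ..., r_191 be the row sums and z = Σ r_i the total number of 1s. Each pair of columns can share at most one row with both entries 1 (else a 2×2 all-ones block appears), so Σ_i C(r_i, 2) ≤ C(67, 2) = 2211. By convexity Σ_i C(r_i, 2) ≥ 191·C(z/191, 2) = z(z − 191)/(2·191), giving z² − 191z − 191·67·66 ≤ 0 and hence z ≤ (1/2)[191 + √(36481 + 4·844602)] = (1/2)[191 + √3414889] ≈ (1/2)(191 + 1847.9418) = 1019.4709.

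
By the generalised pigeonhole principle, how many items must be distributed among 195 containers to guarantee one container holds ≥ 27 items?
n = (27 − 1)·195 + 1 = 5071

By the generalised pigeonhole principle, to guarantee some box contains ≥ r objects we need more than (r − 1) · k objects total. Threshold: n = (r − 1) · k + 1. With r = 27 and k = 195: n = 26 · 195 + 1 = 5070 + 1 = 5071. For n = 5070 = 26 · 195, we can put exactly 26 objects in every box, avoiding 27 in any single one — so 5071 is tight.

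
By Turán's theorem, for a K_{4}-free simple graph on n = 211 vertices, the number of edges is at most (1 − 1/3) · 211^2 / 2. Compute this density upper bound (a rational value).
Turán density bound = (2/3) · 211^2/2 = 44521/3 ≈ 14840.3333

Turán's theorem: ex(n, K_{r+1}) is achieved by the complete r-partite Turán graph T(n, r) with parts as balanced as possible, and is at most (1 − 1/r) · n^2/2. For r = 3, n = 211: the density bound is (2/3) · 44521/2 = 44521/3 ≈ 14840.3333. The integer-valued extremum is e(T(211, 3)) = 14840, which is strictly less than the density bound 44521/3 since 3 ∤ 211 (the parts of T(211, 3) cannot all be equal).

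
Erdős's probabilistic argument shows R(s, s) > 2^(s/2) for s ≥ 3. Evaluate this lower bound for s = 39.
2^(39/2) = 741455.2002; so R(39, 39) > 741455.2002

Colour each edge of K_n uniformly at random with red/blue. The expected number of monochromatic K_39 is C(n, 39) · 2 · 2^(−C(39,2)). If C(n, 39) · 2^(1 − C(39,2)) < 1, then with positive probability no monochromatic K_39 exists, so R(39, 39) > n. The standard estimate C(n, 39) ≤ n^39/39! shows this inequality holds whenever n ≤ 2^(39/2) (since 39! · 2^(C(39,2) − 1) > 2^(39^2/2) ≥ n^39). Hence R(39, 39) > 2^(39/2) = 741455.2002.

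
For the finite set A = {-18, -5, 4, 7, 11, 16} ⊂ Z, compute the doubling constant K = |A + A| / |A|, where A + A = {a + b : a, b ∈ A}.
K = |A + A| / |A| = 20/6 = 10/3

Enumerate A + A = {a + b : a, b ∈ A}. With |A| = 6, there are |A|^2 = 36 ordered sum pairs; collecting distinct values, A + A = {-36, -23, -14, -11, -10, -7, -2, -1, 2, 6, 8, 11, 14, 15, 18, 20, 22, 23, 27, 32}, so |A + A| = 20. Thus K = 20/6 = 10/3. For comparison, the minimum possible |A + A| over all 6-element sets is 2·6 − 1 = 11 (so min K = 11/6), attained only by arithmetic progressions.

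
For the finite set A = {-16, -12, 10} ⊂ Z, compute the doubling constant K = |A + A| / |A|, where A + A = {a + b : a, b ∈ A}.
K = |A + A| / |A| = 6/3 = 2

Enumerate A + A = {a + b : a, b ∈ A}. With |A| = 3, there are |A|^2 = 9 ordered sum pairs; collecting distinct values, A + A = {-32, -28, -24, -6, -2, 20}, so |A + A| = 6. Thus K = 6/3 = 2. For comparison, the minimum possible |A + A| over all 3-element sets is 2·3 − 1 = 5 (so min K = 5/3), attained only by arithmetic progressions.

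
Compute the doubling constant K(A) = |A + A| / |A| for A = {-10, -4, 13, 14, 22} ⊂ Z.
K = |A + A| / |A| = 15/5 = 3

Enumerate A + A = {a + b : a, b ∈ A}. With |A| = 5, there are |A|^2 = 25 ordered sum pairs; collecting distinct values, A + A = {-20, -14, -8, 3, 4, 9, 10, 12, 18, 26, 27, 28, 35, 36, 44}, so |A + A| = 15. Thus K = 15/5 = 3. For comparison, the minimum possible |A + A| over all 5-element sets is 2·5 − 1 = 9 (so min K = 9/5), attained only by arithmetic progressions.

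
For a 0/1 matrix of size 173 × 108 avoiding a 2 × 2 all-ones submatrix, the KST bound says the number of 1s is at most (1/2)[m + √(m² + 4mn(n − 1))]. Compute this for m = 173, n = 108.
z(173, 108; 2, 2) ≤ (1/2)[173 + √(173² + 4·173·108·107)] = (1/2)[173 + √8026681] = 1503.0699

Kővári–Sós–Turán: let r_1, ..., r_173 be the row sums and z = Σ r_i the total number of 1s. Each pair of columns can share at most one row with both entries 1 (else a 2×2 all-ones block appears), so Σ_i C(r_i, 2) ≤ C(108, 2) = 5778. By convexity Σ_i C(r_i, 2) ≥ 173·C(z/173, 2) = z(z − 173)/(2·173), giving z² − 173z − 173·108·107 ≤ 0 and hence z ≤ (1/2)[173 + √(29929 + 4·1999188)] = (1/2)[173 + √8026681] ≈ (1/2)(173 + 2833.1398) = 1503.0699.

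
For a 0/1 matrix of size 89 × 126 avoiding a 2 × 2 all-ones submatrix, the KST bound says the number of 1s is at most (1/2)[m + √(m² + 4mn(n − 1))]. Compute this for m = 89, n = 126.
z(89, 126; 2, 2) ≤ (1/2)[89 + √(89² + 4·89·126·125)] = (1/2)[89 + √5614921] = 1229.2912

Kővári–Sós–Turán: let r_1, ..., r_89 be the row sums and z = Σ r_i the total number of 1s. Each pair of columns can share at most one row with both entries 1 (else a 2×2 all-ones block appears), so Σ_i C(r_i, 2) ≤ C(126, 2) = 7875. By convexity Σ_i C(r_i, 2) ≥ 89·C(z/89, 2) = z(z − 89)/(2·89), giving z² − 89z − 89·126·125 ≤ 0 and hence z ≤ (1/2)[89 + √(7921 + 4·1401750)] = (1/2)[89 + √5614921] ≈ (1/2)(89 + 2369.5825) = 1229.2912.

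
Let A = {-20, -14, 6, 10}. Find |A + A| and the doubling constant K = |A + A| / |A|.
K = |A + A| / |A| = 10/4 = 5/2

Enumerate A + A = {a + b : a, b ∈ A}. With |A| = 4, there are |A|^2 = 16 ordered sum pairs; collecting distinct values, A + A = {-40, -34, -28, -14, -10, -8, -4, 12, 16, 20}, so |A + A| = 10. Thus K = 10/4 = 5/2. For comparison, the minimum possible |A + A| over all 4-element sets is 2·4 − 1 = 7 (so min K = 7/4), attained only by arithmetic progressions.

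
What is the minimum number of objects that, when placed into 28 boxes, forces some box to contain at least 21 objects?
n = (21 − 1)·28 + 1 = 561

By the generalised pigeonhole principle, to guarantee some box contains ≥ r objects we need more than (r − 1) · k objects total. Threshold: n = (r − 1) · k + 1. With r = 21 and k = 28: n = 20 · 28 + 1 = 560 + 1 = 561. For n = 560 = 20 · 28, we can put exactly 20 objects in every box, avoiding 21 in any single one — so 561 is tight.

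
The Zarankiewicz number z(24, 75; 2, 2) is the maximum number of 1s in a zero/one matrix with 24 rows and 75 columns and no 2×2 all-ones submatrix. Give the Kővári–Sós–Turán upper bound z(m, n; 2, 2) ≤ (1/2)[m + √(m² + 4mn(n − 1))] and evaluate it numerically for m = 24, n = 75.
z(24, 75; 2, 2) ≤ (1/2)[24 + √(24² + 4·24·75·74)] = (1/2)[24 + √533376] = 377.163

Kővári–Sós–Turán: let r_1, ..., r_24 be the row sums and z = Σ r_i the total number of 1s. Each pair of columns can share at most one row with both entries 1 (else a 2×2 all-ones block appears), so Σ_i C(r_i, 2) ≤ C(75, 2) = 2775. By convexity Σ_i C(r_i, 2) ≥ 24·C(z/24, 2) = z(z − 24)/(2·24), giving z² − 24z − 24·75·74 ≤ 0 and hence z ≤ (1/2)[24 + √(576 + 4·133200)] = (1/2)[24 + √533376] ≈ (1/2)(24 + 730.326) = 377.163.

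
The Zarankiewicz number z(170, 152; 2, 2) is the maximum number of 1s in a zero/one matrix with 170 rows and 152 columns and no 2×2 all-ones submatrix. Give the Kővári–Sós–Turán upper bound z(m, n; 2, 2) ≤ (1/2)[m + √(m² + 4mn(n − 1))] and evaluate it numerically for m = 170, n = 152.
z(170, 152; 2, 2) ≤ (1/2)[170 + √(170² + 4·170·152·151)] = (1/2)[170 + √15636260] = 2062.1356

Kővári–Sós–Turán: let r_1, ..., r_170 be the row sums and z = Σ r_i the total number of 1s. Each pair of columns can share at most one row with both entries 1 (else a 2×2 all-ones block appears), so Σ_i C(r_i, 2) ≤ C(152, 2) = 11476. By convexity Σ_i C(r_i, 2) ≥ 170·C(z/170, 2) = z(z − 170)/(2·170), giving z² − 170z − 170·152·151 ≤ 0 and hence z ≤ (1/2)[170 + √(28900 + 4·3901840)] = (1/2)[170 + √15636260] ≈ (1/2)(170 + 3954.2711) = 2062.1356.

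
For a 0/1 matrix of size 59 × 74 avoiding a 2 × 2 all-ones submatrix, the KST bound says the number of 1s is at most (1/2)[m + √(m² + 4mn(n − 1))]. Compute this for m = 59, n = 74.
z(59, 74; 2, 2) ≤ (1/2)[59 + √(59² + 4·59·74·73)] = (1/2)[59 + √1278353] = 594.8214

Kővári–Sós–Turán: let r_1, ..., r_59 be the row sums and z = Σ r_i the total number of 1s. Each pair of columns can share at most one row with both entries 1 (else a 2×2 all-ones block appears), so Σ_i C(r_i, 2) ≤ C(74, 2) = 2701. By convexity Σ_i C(r_i, 2) ≥ 59·C(z/59, 2) = z(z − 59)/(2·59), giving z² − 59z − 59·74·73 ≤ 0 and hence z ≤ (1/2)[59 + √(3481 + 4·318718)] = (1/2)[59 + √1278353] ≈ (1/2)(59 + 1130.6427) = 594.8214.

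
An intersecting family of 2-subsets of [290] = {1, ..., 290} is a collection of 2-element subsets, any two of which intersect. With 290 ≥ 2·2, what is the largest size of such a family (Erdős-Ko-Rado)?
max |F| = C(289, 1) = 289

The Erdős-Ko-Rado theorem states: for n ≥ 2k, an intersecting family of k-subsets of an n-element set has size at most C(n − 1, k − 1), with equality for 'star' families {A ⊆ [n] : |A| = k, i ∈ A} (fix an element i). For n = 290, k = 2: C(289, 1) = 289.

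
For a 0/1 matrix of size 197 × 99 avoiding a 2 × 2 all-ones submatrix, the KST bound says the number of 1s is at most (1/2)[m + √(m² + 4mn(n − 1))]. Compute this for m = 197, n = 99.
z(197, 99; 2, 2) ≤ (1/2)[197 + √(197² + 4·197·99·98)] = (1/2)[197 + √7683985] = 1484.5001

Kővári–Sós–Turán: let r_1, ..., r_197 be the row sums and z = Σ r_i the total number of 1s. Each pair of columns can share at most one row with both entries 1 (else a 2×2 all-ones block appears), so Σ_i C(r_i, 2) ≤ C(99, 2) = 4851. By convexity Σ_i C(r_i, 2) ≥ 197·C(z/197, 2) = z(z − 197)/(2·197), giving z² − 197z − 197·99·98 ≤ 0 and hence z ≤ (1/2)[197 + √(38809 + 4·1911294)] = (1/2)[197 + √7683985] ≈ (1/2)(197 + 2772.0002) = 1484.5001.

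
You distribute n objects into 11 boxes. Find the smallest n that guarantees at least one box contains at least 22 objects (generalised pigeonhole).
n = (22 − 1)·11 + 1 = 232

By the generalised pigeonhole principle, to guarantee some box contains ≥ r objects we need more than (r − 1) · k objects total. Threshold: n = (r − 1) · k + 1. With r = 22 and k = 11: n = 21 · 11 + 1 = 231 + 1 = 232. For n = 231 = 21 · 11, we can put exactly 21 objects in every box, avoiding 22 in any single one — so 232 is tight.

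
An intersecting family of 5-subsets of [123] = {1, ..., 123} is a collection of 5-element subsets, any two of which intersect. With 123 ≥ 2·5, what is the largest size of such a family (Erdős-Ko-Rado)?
max |F| = C(122, 4) = 8783390

The Erdős-Ko-Rado theorem states: for n ≥ 2k, an intersecting family of k-subsets of an n-element set has size at most C(n − 1, k − 1), with equality for 'star' families {A ⊆ [n] : |A| = k, i ∈ A} (fix an element i). For n = 123, k = 5: C(122, 4) = 8783390.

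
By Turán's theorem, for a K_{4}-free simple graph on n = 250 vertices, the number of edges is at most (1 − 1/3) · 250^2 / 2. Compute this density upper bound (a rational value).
Turán density bound = (2/3) · 250^2/2 = 62500/3 ≈ 20833.3333

Turán's theorem: ex(n, K_{r+1}) is achieved by the complete r-partite Turán graph T(n, r) with parts as balanced as possible, and is at most (1 − 1/r) · n^2/2. For r = 3, n = 250: the density bound is (2/3) · 62500/2 = 62500/3 ≈ 20833.3333. The integer-valued extremum is e(T(250, 3)) = 20833, which is strictly less than the density bound 62500/3 since 3 ∤ 250 (the parts of T(250, 3) cannot all be equal).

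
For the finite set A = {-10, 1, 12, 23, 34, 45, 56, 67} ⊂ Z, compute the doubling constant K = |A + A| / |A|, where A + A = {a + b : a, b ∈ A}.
K = |A + A| / |A| = 15/8

Enumerate A + A = {a + b : a, b ∈ A}. With |A| = 8, there are |A|^2 = 64 ordered sum pairs; collecting distinct values, A + A = {-20, -9, 2, 13, 24, 35, 46, 57, 68, 79, 90, 101, 112, 123, 134}, so |A + A| = 15. Thus K = 15/8. Here |A + A| = 2|A| − 1 = 15, the minimum possible — so K = 15/8 is minimal, which holds iff A is an arithmetic progression.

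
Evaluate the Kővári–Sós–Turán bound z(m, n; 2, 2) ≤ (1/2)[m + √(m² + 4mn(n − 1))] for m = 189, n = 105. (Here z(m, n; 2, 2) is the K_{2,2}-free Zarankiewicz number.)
z(189, 105; 2, 2) ≤ (1/2)[189 + √(189² + 4·189·105·104)] = (1/2)[189 + √8291241] = 1534.2258

Kővári–Sós–Turán: let r_1, ..., r_189 be the row sums and z = Σ r_i the total number of 1s. Each pair of columns can share at most one row with both entries 1 (else a 2×2 all-ones block appears), so Σ_i C(r_i, 2) ≤ C(105, 2) = 5460. By convexity Σ_i C(r_i, 2) ≥ 189·C(z/189, 2) = z(z − 189)/(2·189), giving z² − 189z − 189·105·104 ≤ 0 and hence z ≤ (1/2)[189 + √(35721 + 4·2063880)] = (1/2)[189 + √8291241] ≈ (1/2)(189 + 2879.4515) = 1534.2258.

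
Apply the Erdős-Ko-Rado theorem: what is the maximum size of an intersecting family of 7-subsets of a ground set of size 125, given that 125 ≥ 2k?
max |F| = C(124, 6) = 4465475476

The Erdős-Ko-Rado theorem states: for n ≥ 2k, an intersecting family of k-subsets of an n-element set has size at most C(n − 1, k − 1), with equality for 'star' families {A ⊆ [n] : |A| = k, i ∈ A} (fix an element i). For n = 125, k = 7: C(124, 6) = 4465475476.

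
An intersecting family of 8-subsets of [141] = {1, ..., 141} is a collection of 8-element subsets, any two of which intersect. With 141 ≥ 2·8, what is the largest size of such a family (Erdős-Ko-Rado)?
max |F| = C(140, 7) = 179593009560

The Erdős-Ko-Rado theorem states: for n ≥ 2k, an intersecting family of k-subsets of an n-element set has size at most C(n − 1, k − 1), with equality for 'star' families {A ⊆ [n] : |A| = k, i ∈ A} (fix an element i). For n = 141, k = 8: C(140, 7) = 179593009560.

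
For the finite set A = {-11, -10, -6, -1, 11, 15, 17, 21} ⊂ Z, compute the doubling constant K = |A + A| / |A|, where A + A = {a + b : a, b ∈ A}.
K = |A + A| / |A| = 31/8

Enumerate A + A = {a + b : a, b ∈ A}. With |A| = 8, there are |A|^2 = 64 ordered sum pairs; collecting distinct values, A + A = {-22, -21, -20, -17, -16, -12, -11, -7, -2, 0, 1, 4, 5, 6, 7, 9, 10, 11, 14, 15, 16, 20, 22, 26, 28, 30, 32, 34, 36, 38, 42}, so |A + A| = 31. Thus K = 31/8. For comparison, the minimum possible |A + A| over all 8-element sets is 2·8 − 1 = 15 (so min K = 15/8), attained only by arithmetic progressions.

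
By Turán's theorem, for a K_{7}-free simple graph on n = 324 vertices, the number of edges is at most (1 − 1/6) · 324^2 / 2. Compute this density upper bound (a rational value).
Turán density bound = (5/6) · 324^2/2 = 43740

Turán's theorem: ex(n, K_{r+1}) is achieved by the complete r-partite Turán graph T(n, r) with parts as balanced as possible, and is at most (1 − 1/r) · n^2/2. For r = 6, n = 324: the density bound is (5/6) · 104976/2 = 43740. Since 6 ∣ 324, the Turán graph T(324, 6) has parts of equal size 54, and its edge count e(T(324, 6)) = 43740 attains the density bound exactly.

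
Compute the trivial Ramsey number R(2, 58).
R(2, 58) = 58

R(2, k) = k for all k ≥ 2: in a 2-colouring of K_k, either some edge is red (a red K_2) or all edges are blue (a blue K_k). And K_{57} coloured all-blue has no blue K_58, so R(2, 58) > 57. Hence R(2, 58) = 58.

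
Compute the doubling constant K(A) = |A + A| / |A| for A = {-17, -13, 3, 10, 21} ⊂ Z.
K = |A + A| / |A| = 15/5 = 3

Enumerate A + A = {a + b : a, b ∈ A}. With |A| = 5, there are |A|^2 = 25 ordered sum pairs; collecting distinct values, A + A = {-34, -30, -26, -14, -10, -7, -3, 4, 6, 8, 13, 20, 24, 31, 42}, so |A + A| = 15. Thus K = 15/5 = 3. For comparison, the minimum possible |A + A| over all 5-element sets is 2·5 − 1 = 9 (so min K = 9/5), attained only by arithmetic progressions.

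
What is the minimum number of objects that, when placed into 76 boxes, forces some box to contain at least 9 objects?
n = (9 − 1)·76 + 1 = 609

By the generalised pigeonhole principle, to guarantee some box contains ≥ r objects we need more than (r − 1) · k objects total. Threshold: n = (r − 1) · k + 1. With r = 9 and k = 76: n = 8 · 76 + 1 = 608 + 1 = 609. For n = 608 = 8 · 76, we can put exactly 8 objects in every box, avoiding 9 in any single one — so 609 is tight.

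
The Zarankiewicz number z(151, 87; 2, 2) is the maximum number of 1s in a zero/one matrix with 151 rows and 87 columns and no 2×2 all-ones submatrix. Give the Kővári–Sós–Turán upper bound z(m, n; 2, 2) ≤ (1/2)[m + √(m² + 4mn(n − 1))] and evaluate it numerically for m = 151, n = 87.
z(151, 87; 2, 2) ≤ (1/2)[151 + √(151² + 4·151·87·86)] = (1/2)[151 + √4541929] = 1141.0901

Kővári–Sós–Turán: let r_1, ..., r_151 be the row sums and z = Σ r_i the total number of 1s. Each pair of columns can share at most one row with both entries 1 (else a 2×2 all-ones block appears), so Σ_i C(r_i, 2) ≤ C(87, 2) = 3741. By convexity Σ_i C(r_i, 2) ≥ 151·C(z/151, 2) = z(z − 151)/(2·151), giving z² − 151z − 151·87·86 ≤ 0 and hence z ≤ (1/2)[151 + √(22801 + 4·1129782)] = (1/2)[151 + √4541929] ≈ (1/2)(151 + 2131.1802) = 1141.0901.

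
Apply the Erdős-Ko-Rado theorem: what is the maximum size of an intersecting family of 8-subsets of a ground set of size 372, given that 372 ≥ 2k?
max |F| = C(371, 7) = 181325672218380

The Erdős-Ko-Rado theorem states: for n ≥ 2k, an intersecting family of k-subsets of an n-element set has size at most C(n − 1, k − 1), with equality for 'star' families {A ⊆ [n] : |A| = k, i ∈ A} (fix an element i). For n = 372, k = 8: C(371, 7) = 181325672218380.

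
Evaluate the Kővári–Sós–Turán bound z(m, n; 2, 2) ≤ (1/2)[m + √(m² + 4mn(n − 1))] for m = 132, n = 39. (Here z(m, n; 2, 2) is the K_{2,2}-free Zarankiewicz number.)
z(132, 39; 2, 2) ≤ (1/2)[132 + √(132² + 4·132·39·38)] = (1/2)[132 + √799920] = 513.1912

Kővári–Sós–Turán: let r_1, ..., r_132 be the row sums and z = Σ r_i the total number of 1s. Each pair of columns can share at most one row with both entries 1 (else a 2×2 all-ones block appears), so Σ_i C(r_i, 2) ≤ C(39, 2) = 741. By convexity Σ_i C(r_i, 2) ≥ 132·C(z/132, 2) = z(z − 132)/(2·132), giving z² − 132z − 132·39·38 ≤ 0 and hence z ≤ (1/2)[132 + √(17424 + 4·195624)] = (1/2)[132 + √799920] ≈ (1/2)(132 + 894.3825) = 513.1912.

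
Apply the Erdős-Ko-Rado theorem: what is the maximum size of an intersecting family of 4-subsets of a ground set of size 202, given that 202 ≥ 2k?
max |F| = C(201, 3) = 1333300

Erdős-Ko-Rado (1961): when n ≥ 2k, max |F| = C(n−1, k−1). The bound is attained by the star {A : i ∈ A} for any fixed i ∈ [n]. Here C(202−1, 4−1) = C(201, 3) = 1333300.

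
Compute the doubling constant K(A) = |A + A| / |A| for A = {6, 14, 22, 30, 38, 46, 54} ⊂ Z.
K = |A + A| / |A| = 13/7

Enumerate A + A = {a + b : a, b ∈ A}. With |A| = 7, there are |A|^2 = 49 ordered sum pairs; collecting distinct values, A + A = {12, 20, 28, 36, 44, 52, 60, 68, 76, 84, 92, 100, 108}, so |A + A| = 13. Thus K = 13/7. Here |A + A| = 2|A| − 1 = 13, the minimum possible — so K = 13/7 is minimal, which holds iff A is an arithmetic progression.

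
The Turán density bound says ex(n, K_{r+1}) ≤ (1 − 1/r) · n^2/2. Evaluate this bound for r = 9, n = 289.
Turán density bound = (8/9) · 289^2/2 = 334084/9 ≈ 37120.4444

Turán's theorem: ex(n, K_{r+1}) is achieved by the complete r-partite Turán graph T(n, r) with parts as balanced as possible, and is at most (1 − 1/r) · n^2/2. For r = 9, n = 289: the density bound is (8/9) · 83521/2 = 334084/9 ≈ 37120.4444. The integer-valued extremum is e(T(289, 9)) = 37120, which is strictly less than the density bound 334084/9 since 9 ∤ 289 (the parts of T(289, 9) cannot all be equal).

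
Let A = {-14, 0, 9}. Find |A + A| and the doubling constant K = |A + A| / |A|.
K = |A + A| / |A| = 6/3 = 2

Enumerate A + A = {a + b : a, b ∈ A}. With |A| = 3, there are |A|^2 = 9 ordered sum pairs; collecting distinct values, A + A = {-28, -14, -5, 0, 9, 18}, so |A + A| = 6. Thus K = 6/3 = 2. For comparison, the minimum possible |A + A| over all 3-element sets is 2·3 − 1 = 5 (so min K = 5/3), attained only by arithmetic progressions.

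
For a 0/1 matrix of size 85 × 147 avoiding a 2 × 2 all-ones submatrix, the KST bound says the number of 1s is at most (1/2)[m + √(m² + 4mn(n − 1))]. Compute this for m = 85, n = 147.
z(85, 147; 2, 2) ≤ (1/2)[85 + √(85² + 4·85·147·146)] = (1/2)[85 + √7304305] = 1393.8239

Kővári–Sós–Turán: let r_1, ..., r_85 be the row sums and z = Σ r_i the total number of 1s. Each pair of columns can share at most one row with both entries 1 (else a 2×2 all-ones block appears), so Σ_i C(r_i, 2) ≤ C(147, 2) = 10731. By convexity Σ_i C(r_i, 2) ≥ 85·C(z/85, 2) = z(z − 85)/(2·85), giving z² − 85z − 85·147·146 ≤ 0 and hence z ≤ (1/2)[85 + √(7225 + 4·1824270)] = (1/2)[85 + √7304305] ≈ (1/2)(85 + 2702.6478) = 1393.8239.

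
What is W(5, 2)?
W(5, 2) = 5 + 1 = 6

A 2-term AP is any pair of integers, so a monochromatic 2-AP exists iff some colour is used at least twice. With 5 colours, the colouring i ↦ i on {1, ..., 5} uses each colour once, avoiding any monochromatic pair, so W(5, 2) > 5. For {1, ..., 6}, pigeonhole forces two integers of the same colour, which form a monochromatic 2-AP. Hence W(5, 2) = 6.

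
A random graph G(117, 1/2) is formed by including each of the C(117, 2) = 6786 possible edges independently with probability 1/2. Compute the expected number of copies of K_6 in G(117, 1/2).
E[# K_6] = C(117, 6) · (1/2)^C(6, 2) = 3127595016 / 2^15 = 390949377/4096 ≈ 95446.625244

For each 6-subset S of vertices (there are C(117, 6) = 3127595016 such S), let X_S = 1 if S induces a K_6 (all C(6, 2) = 15 edges present). Then P(X_S = 1) = (1/2)^15 = 1/32768. By linearity of expectation, E[# K_6] = C(117, 6) · (1/2)^15 = 3127595016 / 32768 = 390949377/4096 ≈ 95446.625244.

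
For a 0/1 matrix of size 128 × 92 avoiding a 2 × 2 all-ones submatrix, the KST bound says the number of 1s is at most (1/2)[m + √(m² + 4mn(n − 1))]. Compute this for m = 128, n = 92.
z(128, 92; 2, 2) ≤ (1/2)[128 + √(128² + 4·128·92·91)] = (1/2)[128 + √4302848] = 1101.1654

Kővári–Sós–Turán: let r_1, ..., r_128 be the row sums and z = Σ r_i the total number of 1s. Each pair of columns can share at most one row with both entries 1 (else a 2×2 all-ones block appears), so Σ_i C(r_i, 2) ≤ C(92, 2) = 4186. By convexity Σ_i C(r_i, 2) ≥ 128·C(z/128, 2) = z(z − 128)/(2·128), giving z² − 128z − 128·92·91 ≤ 0 and hence z ≤ (1/2)[128 + √(16384 + 4·1071616)] = (1/2)[128 + √4302848] ≈ (1/2)(128 + 2074.3307) = 1101.1654.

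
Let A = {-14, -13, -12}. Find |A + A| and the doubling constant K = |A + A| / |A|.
K = |A + A| / |A| = 5/3

Enumerate A + A = {a + b : a, b ∈ A}. With |A| = 3, there are |A|^2 = 9 ordered sum pairs; collecting distinct values, A + A = {-28, -27, -26, -25, -24}, so |A + A| = 5. Thus K = 5/3. Here |A + A| = 2|A| − 1 = 5, the minimum possible — so K = 5/3 is minimal, which holds iff A is an arithmetic progression.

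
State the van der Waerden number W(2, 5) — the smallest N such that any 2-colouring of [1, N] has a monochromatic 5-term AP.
W(2, 5) = 178

This is a classical value, W(2, 5) = 178, established by combining an explicit 2-colouring of {1, ..., 177} with no monochromatic 5-AP (giving the lower bound W(2, 5) > 177) and a finite case analysis / exhaustive computer search showing every 2-colouring of {1, ..., 178} has such an AP.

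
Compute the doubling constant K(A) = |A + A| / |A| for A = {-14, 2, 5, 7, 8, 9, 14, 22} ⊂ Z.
K = |A + A| / |A| = 32/8 = 4

Enumerate A + A = {a + b : a, b ∈ A}. With |A| = 8, there are |A|^2 = 64 ordered sum pairs; collecting distinct values, A + A = {-28, -12, -9, -7, -6, -5, 0, 4, 7, 8, 9, 10, 11, 12, 13, 14, 15, 16, 17, 18, 19, 21, 22, 23, 24, 27, 28, 29, 30, 31, 36, 44}, so |A + A| = 32. Thus K = 32/8 = 4. For comparison, the minimum possible |A + A| over all 8-element sets is 2·8 − 1 = 15 (so min K = 15/8), attained only by arithmetic progressions.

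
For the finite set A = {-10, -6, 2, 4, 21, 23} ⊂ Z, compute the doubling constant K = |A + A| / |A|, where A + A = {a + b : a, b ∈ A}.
K = |A + A| / |A| = 20/6 = 10/3

Enumerate A + A = {a + b : a, b ∈ A}. With |A| = 6, there are |A|^2 = 36 ordered sum pairs; collecting distinct values, A + A = {-20, -16, -12, -8, -6, -4, -2, 4, 6, 8, 11, 13, 15, 17, 23, 25, 27, 42, 44, 46}, so |A + A| = 20. Thus K = 20/6 = 10/3. For comparison, the minimum possible |A + A| over all 6-element sets is 2·6 − 1 = 11 (so min K = 11/6), attained only by arithmetic progressions.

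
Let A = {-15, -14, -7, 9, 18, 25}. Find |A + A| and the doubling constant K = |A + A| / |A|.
K = |A + A| / |A| = 19/6

Enumerate A + A = {a + b : a, b ∈ A}. With |A| = 6, there are |A|^2 = 36 ordered sum pairs; collecting distinct values, A + A = {-30, -29, -28, -22, -21, -14, -6, -5, 2, 3, 4, 10, 11, 18, 27, 34, 36, 43, 50}, so |A + A| = 19. Thus K = 19/6. For comparison, the minimum possible |A + A| over all 6-element sets is 2·6 − 1 = 11 (so min K = 11/6), attained only by arithmetic progressions.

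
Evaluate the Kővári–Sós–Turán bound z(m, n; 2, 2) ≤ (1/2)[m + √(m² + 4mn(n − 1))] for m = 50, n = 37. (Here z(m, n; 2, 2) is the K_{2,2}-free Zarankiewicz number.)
z(50, 37; 2, 2) ≤ (1/2)[50 + √(50² + 4·50·37·36)] = (1/2)[50 + √268900] = 284.2778

Kővári–Sós–Turán: let r_1, ..., r_50 be the row sums and z = Σ r_i the total number of 1s. Each pair of columns can share at most one row with both entries 1 (else a 2×2 all-ones block appears), so Σ_i C(r_i, 2) ≤ C(37, 2) = 666. By convexity Σ_i C(r_i, 2) ≥ 50·C(z/50, 2) = z(z − 50)/(2·50), giving z² − 50z − 50·37·36 ≤ 0 and hence z ≤ (1/2)[50 + √(2500 + 4·66600)] = (1/2)[50 + √268900] ≈ (1/2)(50 + 518.5557) = 284.2778.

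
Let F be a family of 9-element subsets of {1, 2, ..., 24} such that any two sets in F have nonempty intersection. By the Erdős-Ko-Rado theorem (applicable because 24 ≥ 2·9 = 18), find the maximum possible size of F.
max |F| = C(23, 8) = 490314

Erdős-Ko-Rado (1961): when n ≥ 2k, max |F| = C(n−1, k−1). The bound is attained by the star {A : i ∈ A} for any fixed i ∈ [n]. Here C(24−1, 9−1) = C(23, 8) = 490314.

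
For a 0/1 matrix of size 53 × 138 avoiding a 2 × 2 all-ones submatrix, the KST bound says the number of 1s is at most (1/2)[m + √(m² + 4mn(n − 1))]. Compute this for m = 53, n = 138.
z(53, 138; 2, 2) ≤ (1/2)[53 + √(53² + 4·53·138·137)] = (1/2)[53 + √4010881] = 1027.8592

Kővári–Sós–Turán: let r_1, ..., r_53 be the row sums and z = Σ r_i the total number of 1s. Each pair of columns can share at most one row with both entries 1 (else a 2×2 all-ones block appears), so Σ_i C(r_i, 2) ≤ C(138, 2) = 9453. By convexity Σ_i C(r_i, 2) ≥ 53·C(z/53, 2) = z(z − 53)/(2·53), giving z² − 53z − 53·138·137 ≤ 0 and hence z ≤ (1/2)[53 + √(2809 + 4·1002018)] = (1/2)[53 + √4010881] ≈ (1/2)(53 + 2002.7184) = 1027.8592.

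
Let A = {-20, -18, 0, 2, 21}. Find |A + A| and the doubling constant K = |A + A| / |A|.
K = |A + A| / |A| = 14/5

Enumerate A + A = {a + b : a, b ∈ A}. With |A| = 5, there are |A|^2 = 25 ordered sum pairs; collecting distinct values, A + A = {-40, -38, -36, -20, -18, -16, 0, 1, 2, 3, 4, 21, 23, 42}, so |A + A| = 14. Thus K = 14/5. For comparison, the minimum possible |A + A| over all 5-element sets is 2·5 − 1 = 9 (so min K = 9/5), attained only by arithmetic progressions.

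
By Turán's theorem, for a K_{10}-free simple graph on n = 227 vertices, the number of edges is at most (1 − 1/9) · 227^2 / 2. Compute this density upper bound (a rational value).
Turán density bound = (8/9) · 227^2/2 = 206116/9 ≈ 22901.7778

Turán's theorem: ex(n, K_{r+1}) is achieved by the complete r-partite Turán graph T(n, r) with parts as balanced as possible, and is at most (1 − 1/r) · n^2/2. For r = 9, n = 227: the density bound is (8/9) · 51529/2 = 206116/9 ≈ 22901.7778. The integer-valued extremum is e(T(227, 9)) = 22901, which is strictly less than the density bound 206116/9 since 9 ∤ 227 (the parts of T(227, 9) cannot all be equal).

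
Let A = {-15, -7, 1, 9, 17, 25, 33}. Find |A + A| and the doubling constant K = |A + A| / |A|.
K = |A + A| / |A| = 13/7

Enumerate A + A = {a + b : a, b ∈ A}. With |A| = 7, there are |A|^2 = 49 ordered sum pairs; collecting distinct values, A + A = {-30, -22, -14, -6, 2, 10, 18, 26, 34, 42, 50, 58, 66}, so |A + A| = 13. Thus K = 13/7. Here |A + A| = 2|A| − 1 = 13, the minimum possible — so K = 13/7 is minimal, which holds iff A is an arithmetic progression.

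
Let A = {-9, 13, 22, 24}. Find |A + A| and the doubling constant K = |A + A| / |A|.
K = |A + A| / |A| = 10/4 = 5/2

Enumerate A + A = {a + b : a, b ∈ A}. With |A| = 4, there are |A|^2 = 16 ordered sum pairs; collecting distinct values, A + A = {-18, 4, 13, 15, 26, 35, 37, 44, 46, 48}, so |A + A| = 10. Thus K = 10/4 = 5/2. For comparison, the minimum possible |A + A| over all 4-element sets is 2·4 − 1 = 7 (so min K = 7/4), attained only by arithmetic progressions.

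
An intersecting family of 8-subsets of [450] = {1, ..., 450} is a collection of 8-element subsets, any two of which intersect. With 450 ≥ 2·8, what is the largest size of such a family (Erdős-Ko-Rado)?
max |F| = C(449, 7) = 696438718511264

Erdős-Ko-Rado (1961): when n ≥ 2k, max |F| = C(n−1, k−1). The bound is attained by the star {A : i ∈ A} for any fixed i ∈ [n]. Here C(450−1, 8−1) = C(449, 7) = 696438718511264.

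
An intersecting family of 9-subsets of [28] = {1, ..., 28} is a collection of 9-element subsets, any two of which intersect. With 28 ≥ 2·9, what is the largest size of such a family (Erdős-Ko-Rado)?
max |F| = C(27, 8) = 2220075

Erdős-Ko-Rado (1961): when n ≥ 2k, max |F| = C(n−1, k−1). The bound is attained by the star {A : i ∈ A} for any fixed i ∈ [n]. Here C(28−1, 9−1) = C(27, 8) = 2220075.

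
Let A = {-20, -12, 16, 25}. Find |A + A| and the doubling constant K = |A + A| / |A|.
K = |A + A| / |A| = 10/4 = 5/2

Enumerate A + A = {a + b : a, b ∈ A}. With |A| = 4, there are |A|^2 = 16 ordered sum pairs; collecting distinct values, A + A = {-40, -32, -24, -4, 4, 5, 13, 32, 41, 50}, so |A + A| = 10. Thus K = 10/4 = 5/2. For comparison, the minimum possible |A + A| over all 4-element sets is 2·4 − 1 = 7 (so min K = 7/4), attained only by arithmetic progressions.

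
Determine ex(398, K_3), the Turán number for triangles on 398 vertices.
ex(398, K_3) = ⌊398^2/4⌋ = 39601

Mantel (1907): a triangle-free graph on n vertices has at most ⌊n^2/4⌋ edges, with equality for the complete bipartite graph K_{⌊n/2⌋, ⌈n/2⌉}. For n = 398: ⌊398^2/4⌋ = ⌊158404/4⌋ = 39601. The extremal graph is K_{199, 199}, which has 199·199 = 39601 edges.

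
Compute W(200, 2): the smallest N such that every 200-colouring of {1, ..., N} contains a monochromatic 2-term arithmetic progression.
W(200, 2) = 200 + 1 = 201

A 2-term AP is any pair of integers, so a monochromatic 2-AP exists iff some colour is used at least twice. With 200 colours, the colouring i ↦ i on {1, ..., 200} uses each colour once, avoiding any monochromatic pair, so W(200, 2) > 200. For {1, ..., 201}, pigeonhole forces two integers of the same colour, which form a monochromatic 2-AP. Hence W(200, 2) = 201.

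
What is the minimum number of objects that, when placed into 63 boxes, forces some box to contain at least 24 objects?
n = (24 − 1)·63 + 1 = 1450

By the generalised pigeonhole principle, to guarantee some box contains ≥ r objects we need more than (r − 1) · k objects total. Threshold: n = (r − 1) · k + 1. With r = 24 and k = 63: n = 23 · 63 + 1 = 1449 + 1 = 1450. For n = 1449 = 23 · 63, we can put exactly 23 objects in every box, avoiding 24 in any single one — so 1450 is tight.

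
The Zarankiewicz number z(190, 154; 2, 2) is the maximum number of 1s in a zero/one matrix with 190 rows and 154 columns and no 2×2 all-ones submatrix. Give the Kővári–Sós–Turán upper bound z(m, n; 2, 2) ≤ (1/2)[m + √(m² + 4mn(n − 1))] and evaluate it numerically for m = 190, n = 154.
z(190, 154; 2, 2) ≤ (1/2)[190 + √(190² + 4·190·154·153)] = (1/2)[190 + √17943220] = 2212.9719

Kővári–Sós–Turán: let r_1, ..., r_190 be the row sums and z = Σ r_i the total number of 1s. Each pair of columns can share at most one row with both entries 1 (else a 2×2 all-ones block appears), so Σ_i C(r_i, 2) ≤ C(154, 2) = 11781. By convexity Σ_i C(r_i, 2) ≥ 190·C(z/190, 2) = z(z − 190)/(2·190), giving z² − 190z − 190·154·153 ≤ 0 and hence z ≤ (1/2)[190 + √(36100 + 4·4476780)] = (1/2)[190 + √17943220] ≈ (1/2)(190 + 4235.9438) = 2212.9719.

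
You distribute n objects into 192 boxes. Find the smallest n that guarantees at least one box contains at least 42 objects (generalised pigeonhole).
n = (42 − 1)·192 + 1 = 7873

By the generalised pigeonhole principle, to guarantee some box contains ≥ r objects we need more than (r − 1) · k objects total. Threshold: n = (r − 1) · k + 1. With r = 42 and k = 192: n = 41 · 192 + 1 = 7872 + 1 = 7873. For n = 7872 = 41 · 192, we can put exactly 41 objects in every box, avoiding 42 in any single one — so 7873 is tight.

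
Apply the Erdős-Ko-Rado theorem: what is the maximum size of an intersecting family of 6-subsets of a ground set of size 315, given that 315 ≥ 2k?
max |F| = C(314, 5) = 24635955812

Erdős-Ko-Rado (1961): when n ≥ 2k, max |F| = C(n−1, k−1). The bound is attained by the star {A : i ∈ A} for any fixed i ∈ [n]. Here C(315−1, 6−1) = C(314, 5) = 24635955812.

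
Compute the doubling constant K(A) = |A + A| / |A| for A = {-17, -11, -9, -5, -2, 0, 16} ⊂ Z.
K = |A + A| / |A| = 26/7

Enumerate A + A = {a + b : a, b ∈ A}. With |A| = 7, there are |A|^2 = 49 ordered sum pairs; collecting distinct values, A + A = {-34, -28, -26, -22, -20, -19, -18, -17, -16, -14, -13, -11, -10, -9, -7, -5, -4, -2, -1, 0, 5, 7, 11, 14, 16, 32}, so |A + A| = 26. Thus K = 26/7. For comparison, the minimum possible |A + A| over all 7-element sets is 2·7 − 1 = 13 (so min K = 13/7), attained only by arithmetic progressions.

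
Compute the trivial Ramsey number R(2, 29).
R(2, 29) = 29

R(2, k) = k for all k ≥ 2: in a 2-colouring of K_k, either some edge is red (a red K_2) or all edges are blue (a blue K_k). And K_{28} coloured all-blue has no blue K_29, so R(2, 29) > 28. Hence R(2, 29) = 29.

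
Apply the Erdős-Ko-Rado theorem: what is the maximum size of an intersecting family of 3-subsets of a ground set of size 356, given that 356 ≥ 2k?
max |F| = C(355, 2) = 62835

The Erdős-Ko-Rado theorem states: for n ≥ 2k, an intersecting family of k-subsets of an n-element set has size at most C(n − 1, k − 1), with equality for 'star' families {A ⊆ [n] : |A| = k, i ∈ A} (fix an element i). For n = 356, k = 3: C(355, 2) = 62835.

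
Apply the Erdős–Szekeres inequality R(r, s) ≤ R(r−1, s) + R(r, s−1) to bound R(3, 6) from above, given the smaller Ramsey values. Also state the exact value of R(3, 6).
R(3, 6) ≤ R(2, 6) + R(3, 5) = 6 + 14 = 20; exact value R(3, 6) = 18.

The Erdős–Szekeres recurrence R(r, s) ≤ R(r−1, s) + R(r, s−1) applied to (r, s) = (3, 6) gives
  R(3, 6) ≤ R(2, 6) + R(3, 5) = 6 + 14 = 20.
(Recall R(2, k) = k and R is symmetric.) The recurrence is not tight here (it gives 20, but the exact value is R(3, 6) = 18); the tight upper bound requires a sharper argument than the simple recurrence, combined with a lower-bound construction on K_{17}.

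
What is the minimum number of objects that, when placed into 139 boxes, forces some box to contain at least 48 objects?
n = (48 − 1)·139 + 1 = 6534

By the generalised pigeonhole principle, to guarantee some box contains ≥ r objects we need more than (r − 1) · k objects total. Threshold: n = (r − 1) · k + 1. With r = 48 and k = 139: n = 47 · 139 + 1 = 6533 + 1 = 6534. For n = 6533 = 47 · 139, we can put exactly 47 objects in every box, avoiding 48 in any single one — so 6534 is tight.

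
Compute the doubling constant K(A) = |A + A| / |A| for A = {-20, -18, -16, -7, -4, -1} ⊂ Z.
K = |A + A| / |A| = 19/6

Enumerate A + A = {a + b : a, b ∈ A}. With |A| = 6, there are |A|^2 = 36 ordered sum pairs; collecting distinct values, A + A = {-40, -38, -36, -34, -32, -27, -25, -24, -23, -22, -21, -20, -19, -17, -14, -11, -8, -5, -2}, so |A + A| = 19. Thus K = 19/6. For comparison, the minimum possible |A + A| over all 6-element sets is 2·6 − 1 = 11 (so min K = 11/6), attained only by arithmetic progressions.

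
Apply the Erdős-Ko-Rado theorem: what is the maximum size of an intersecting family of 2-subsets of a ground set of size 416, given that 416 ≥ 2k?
max |F| = C(415, 1) = 415

Erdős-Ko-Rado (1961): when n ≥ 2k, max |F| = C(n−1, k−1). The bound is attained by the star {A : i ∈ A} for any fixed i ∈ [n]. Here C(416−1, 2−1) = C(415, 1) = 415.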